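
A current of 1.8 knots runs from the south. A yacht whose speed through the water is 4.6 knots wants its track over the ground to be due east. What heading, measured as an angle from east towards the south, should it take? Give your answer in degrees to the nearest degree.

The current pushes perpendicular to the desired track; the heading must have a component into the current equal to 1.8 knots: 4.6 sin θ = 1.8.
sin θ = 0.3913, so θ = 23.036°.

23°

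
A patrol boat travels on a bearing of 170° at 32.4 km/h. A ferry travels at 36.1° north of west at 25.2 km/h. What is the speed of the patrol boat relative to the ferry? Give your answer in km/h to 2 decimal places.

53.49 km/h

Taking east as x and north as y: patrol boat velocity = (5.626, -31.908) km/h; ferry velocity = (-20.361, 14.848) km/h.
Velocity of patrol boat relative to ferry = (5.626, -31.908) − (-20.361, 14.848) = (25.988, -46.756) km/h.
Magnitude = |(25.988, -46.756)| = 53.492 km/h.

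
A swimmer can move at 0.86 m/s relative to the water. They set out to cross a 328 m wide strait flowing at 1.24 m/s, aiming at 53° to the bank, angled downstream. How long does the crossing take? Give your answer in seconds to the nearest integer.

478 s

The component of the swimmer's velocity perpendicular to the bank is 0.86 × sin 53° = 0.687 m/s.
The current is parallel to the bank, so it does not affect the crossing time.
Time = 328 / 0.687 = 477.559 s.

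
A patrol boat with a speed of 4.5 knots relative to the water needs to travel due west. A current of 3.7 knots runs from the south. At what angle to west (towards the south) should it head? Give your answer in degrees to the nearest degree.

The current pushes perpendicular to the desired track; the heading must have a component into the current equal to 3.7 knots: 4.5 sin θ = 3.7.
sin θ = 0.8222, so θ = 55.308°.

55°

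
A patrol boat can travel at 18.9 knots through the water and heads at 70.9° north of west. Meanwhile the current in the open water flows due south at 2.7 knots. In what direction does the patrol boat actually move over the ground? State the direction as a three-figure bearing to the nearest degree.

338°

Taking east as x and north as y: velocity relative to the water = (-6.184, 17.860) knots; the water relative to ground = (0.000, -2.700) knots.
Velocity relative to ground = (-6.184, 17.860) + (0.000, -2.700) = (-6.184, 15.160) knots.
Bearing = atan2(-6.18, 15.16) = 337.81° clockwise from north.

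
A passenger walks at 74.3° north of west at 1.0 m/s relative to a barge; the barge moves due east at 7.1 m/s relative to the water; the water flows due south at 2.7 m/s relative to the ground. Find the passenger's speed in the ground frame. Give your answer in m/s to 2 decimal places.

In east/north components (m/s): passenger relative to barge = (-0.271, 0.963); barge relative to water = (7.100, 0.000); water relative to ground = (0.000, -2.700).
Sum = (6.829, -1.737) m/s.
Speed = |(6.829, -1.737)| = 7.047 m/s.

7.05 m/s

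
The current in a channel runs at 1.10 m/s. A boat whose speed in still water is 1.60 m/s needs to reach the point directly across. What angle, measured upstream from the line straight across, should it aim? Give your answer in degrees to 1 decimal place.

43.4°

To cancel the current, the upstream component of the boat's velocity must equal the flow: 1.60 sin θ = 1.10.
sin θ = 1.10 / 1.60 = 0.6875.
θ = arcsin(0.6875) = 43.433°.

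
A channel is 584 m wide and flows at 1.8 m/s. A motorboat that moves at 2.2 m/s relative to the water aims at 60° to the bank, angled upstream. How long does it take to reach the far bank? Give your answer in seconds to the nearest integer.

The component of the motorboat's velocity perpendicular to the bank is 2.2 × sin 60° = 1.905 m/s.
The flow acts along the bank and has no component across it.
Time = 584 / 1.905 = 306.521 s.

307 s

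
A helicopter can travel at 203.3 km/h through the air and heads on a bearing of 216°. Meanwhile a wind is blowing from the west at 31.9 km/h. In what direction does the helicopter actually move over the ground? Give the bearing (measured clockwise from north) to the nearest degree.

Taking east as x and north as y: velocity relative to the air = (-119.497, -164.473) km/h; the air relative to ground = (31.900, 0.000) km/h.
Velocity relative to ground = (-119.497, -164.473) + (31.900, 0.000) = (-87.597, -164.473) km/h.
Bearing = atan2(-87.60, -164.47) = 208.04° clockwise from north.

208°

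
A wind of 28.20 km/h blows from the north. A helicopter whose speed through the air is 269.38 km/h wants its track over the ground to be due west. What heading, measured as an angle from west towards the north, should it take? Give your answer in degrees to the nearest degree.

The wind pushes perpendicular to the desired track; the heading must have a component into the wind equal to 28.20 km/h: 269.38 sin θ = 28.20.
sin θ = 0.1047, so θ = 6.009°.

6°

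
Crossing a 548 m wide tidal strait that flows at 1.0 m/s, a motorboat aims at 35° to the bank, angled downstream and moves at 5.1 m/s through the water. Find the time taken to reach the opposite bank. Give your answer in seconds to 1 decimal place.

187.3 s

The component of the motorboat's velocity perpendicular to the bank is 5.1 × sin 35° = 2.925 m/s.
The current is parallel to the bank, so it does not affect the crossing time.
Time = 548 / 2.925 = 187.335 s.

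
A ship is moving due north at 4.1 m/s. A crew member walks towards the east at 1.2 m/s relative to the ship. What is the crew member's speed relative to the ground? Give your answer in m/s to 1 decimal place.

4.3 m/s

Taking east as x and north as y: ship velocity = (0.000, 4.100) m/s; crew member velocity relative to ship = (1.200, 0.000) m/s.
Velocity relative to ground = (0.000, 4.100) + (1.200, 0.000) = (1.200, 4.100) m/s.
Speed = |(1.200, 4.100)| = 4.272 m/s.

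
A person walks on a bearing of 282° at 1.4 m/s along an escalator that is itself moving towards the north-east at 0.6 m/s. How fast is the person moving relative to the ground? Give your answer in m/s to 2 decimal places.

Taking east as x and north as y: escalator velocity = (0.424, 0.424) m/s; person velocity relative to escalator = (-1.369, 0.291) m/s.
Velocity relative to ground = (0.424, 0.424) + (-1.369, 0.291) = (-0.945, 0.715) m/s.
Speed = |(-0.945, 0.715)| = 1.185 m/s.

1.19 m/s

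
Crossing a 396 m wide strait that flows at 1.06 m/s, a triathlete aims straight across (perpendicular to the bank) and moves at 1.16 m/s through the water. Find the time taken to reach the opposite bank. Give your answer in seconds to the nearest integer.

The component of the triathlete's velocity perpendicular to the bank is 1.16 m/s.
The current is parallel to the bank, so it does not affect the crossing time.
Time = 396 / 1.160 = 341.379 s.

341 s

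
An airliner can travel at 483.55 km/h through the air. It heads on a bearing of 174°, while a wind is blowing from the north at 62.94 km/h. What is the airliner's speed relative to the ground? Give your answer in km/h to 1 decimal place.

Taking east as x and north as y: velocity relative to the air = (50.545, -480.901) km/h; the air relative to ground = (0.000, -62.940) km/h.
Velocity relative to ground = (50.545, -480.901) + (0.000, -62.940) = (50.545, -543.841) km/h.
Speed = |(50.545, -543.841)| = 546.185 km/h.

546.2 km/h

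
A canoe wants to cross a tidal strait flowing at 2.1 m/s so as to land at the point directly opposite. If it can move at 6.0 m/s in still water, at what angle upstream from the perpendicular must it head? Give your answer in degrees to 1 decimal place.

20.5°

To cancel the current, the upstream component of the canoe's velocity must equal the flow: 6.0 sin θ = 2.1.
sin θ = 2.1 / 6.0 = 0.3500.
θ = arcsin(0.3500) = 20.487°.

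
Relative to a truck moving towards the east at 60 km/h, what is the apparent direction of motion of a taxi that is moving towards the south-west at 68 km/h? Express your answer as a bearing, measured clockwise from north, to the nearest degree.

Taking east as x and north as y: taxi velocity = (-48.083, -48.083) km/h; truck velocity = (60.000, 0.000) km/h.
Velocity of taxi relative to truck = (-48.083, -48.083) − (60.000, 0.000) = (-108.083, -48.083) km/h.
Bearing = atan2(-108.08, -48.08) = 246.02° clockwise from north.

246°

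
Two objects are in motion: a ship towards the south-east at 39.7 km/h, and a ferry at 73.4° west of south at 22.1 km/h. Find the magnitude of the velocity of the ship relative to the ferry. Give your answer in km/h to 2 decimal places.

Taking east as x and north as y: ship velocity = (28.072, -28.072) km/h; ferry velocity = (-21.179, -6.314) km/h.
Velocity of ship relative to ferry = (28.072, -28.072) − (-21.179, -6.314) = (49.251, -21.758) km/h.
Magnitude = |(49.251, -21.758)| = 53.843 km/h.

53.84 km/h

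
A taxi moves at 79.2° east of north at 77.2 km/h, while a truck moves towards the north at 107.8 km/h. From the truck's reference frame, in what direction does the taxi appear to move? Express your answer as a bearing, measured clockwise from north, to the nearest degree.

Taking east as x and north as y: taxi velocity = (75.833, 14.466) km/h; truck velocity = (0.000, 107.800) km/h.
Velocity of taxi relative to truck = (75.833, 14.466) − (0.000, 107.800) = (75.833, -93.334) km/h.
Bearing = atan2(75.83, -93.33) = 140.91° clockwise from north.

141°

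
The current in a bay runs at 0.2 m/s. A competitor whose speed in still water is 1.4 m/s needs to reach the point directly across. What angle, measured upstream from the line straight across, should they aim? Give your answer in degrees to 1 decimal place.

To cancel the current, the upstream component of the competitor's velocity must equal the flow: 1.4 sin θ = 0.2.
sin θ = 0.2 / 1.4 = 0.1429.
θ = arcsin(0.1429) = 8.213°.

8.2°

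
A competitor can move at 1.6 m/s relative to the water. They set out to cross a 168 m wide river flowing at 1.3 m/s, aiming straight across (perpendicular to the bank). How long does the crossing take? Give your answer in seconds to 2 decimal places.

105.00 s

The component of the competitor's velocity perpendicular to the bank is 1.6 m/s.
The current is parallel to the bank, so it does not affect the crossing time.
Time = 168 / 1.600 = 105.000 s.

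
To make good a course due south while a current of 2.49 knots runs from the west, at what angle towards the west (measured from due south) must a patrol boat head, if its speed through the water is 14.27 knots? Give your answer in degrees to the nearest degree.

The current pushes perpendicular to the desired track; the heading must have a component into the current equal to 2.49 knots: 14.27 sin θ = 2.49.
sin θ = 0.1745, so θ = 10.049°.

10°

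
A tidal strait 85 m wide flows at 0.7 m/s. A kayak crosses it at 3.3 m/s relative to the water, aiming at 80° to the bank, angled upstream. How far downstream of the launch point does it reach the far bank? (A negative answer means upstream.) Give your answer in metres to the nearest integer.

3 m

Perpendicular speed = 3.250 m/s; crossing time = 85 / 3.250 = 26.155 s.
Net downstream speed = 0.127 m/s.
Drift = 0.127 × 26.155 = 3.321 m (downstream).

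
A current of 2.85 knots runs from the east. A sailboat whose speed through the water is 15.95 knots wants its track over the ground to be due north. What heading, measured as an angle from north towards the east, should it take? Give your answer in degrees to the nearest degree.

10°

The current pushes perpendicular to the desired track; the heading must have a component into the current equal to 2.85 knots: 15.95 sin θ = 2.85.
sin θ = 0.1787, so θ = 10.293°.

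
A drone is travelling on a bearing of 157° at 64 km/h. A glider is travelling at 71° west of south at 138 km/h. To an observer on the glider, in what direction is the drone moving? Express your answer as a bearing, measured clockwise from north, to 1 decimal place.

095.1°

Taking east as x and north as y: drone velocity = (25.007, -58.912) km/h; glider velocity = (-130.482, -44.928) km/h.
Velocity of drone relative to glider = (25.007, -58.912) − (-130.482, -44.928) = (155.488, -13.984) km/h.
Bearing = atan2(155.49, -13.98) = 95.14° clockwise from north.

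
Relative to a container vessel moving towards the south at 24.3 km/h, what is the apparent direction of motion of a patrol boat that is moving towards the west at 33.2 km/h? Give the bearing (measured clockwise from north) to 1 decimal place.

Taking east as x and north as y: patrol boat velocity = (-33.200, 0.000) km/h; container vessel velocity = (0.000, -24.300) km/h.
Velocity of patrol boat relative to container vessel = (-33.200, 0.000) − (0.000, -24.300) = (-33.200, 24.300) km/h.
Bearing = atan2(-33.20, 24.30) = 306.20° clockwise from north.

306.2°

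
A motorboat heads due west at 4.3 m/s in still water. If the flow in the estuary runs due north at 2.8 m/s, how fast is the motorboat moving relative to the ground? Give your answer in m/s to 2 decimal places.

Taking east as x and north as y: velocity relative to the water = (-4.300, 0.000) m/s; the water relative to ground = (0.000, 2.800) m/s.
Velocity relative to ground = (-4.300, 0.000) + (0.000, 2.800) = (-4.300, 2.800) m/s.
Speed = |(-4.300, 2.800)| = 5.131 m/s.

5.13 m/s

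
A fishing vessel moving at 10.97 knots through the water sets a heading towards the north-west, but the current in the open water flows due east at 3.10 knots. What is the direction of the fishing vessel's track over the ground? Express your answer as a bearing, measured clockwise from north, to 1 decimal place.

329.0°

Taking east as x and north as y: velocity relative to the water = (-7.757, 7.757) knots; the water relative to ground = (3.100, 0.000) knots.
Velocity relative to ground = (-7.757, 7.757) + (3.100, 0.000) = (-4.657, 7.757) knots.
Bearing = atan2(-4.66, 7.76) = 329.02° clockwise from north.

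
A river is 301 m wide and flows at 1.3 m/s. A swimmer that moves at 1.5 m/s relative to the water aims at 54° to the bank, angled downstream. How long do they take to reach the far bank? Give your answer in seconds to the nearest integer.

248 s

The component of the swimmer's velocity perpendicular to the bank is 1.5 × sin 54° = 1.214 m/s.
The current is parallel to the bank, so it does not affect the crossing time.
Time = 301 / 1.214 = 248.038 s.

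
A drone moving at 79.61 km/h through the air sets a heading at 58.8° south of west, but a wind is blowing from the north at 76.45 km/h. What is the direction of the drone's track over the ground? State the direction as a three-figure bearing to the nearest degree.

Taking east as x and north as y: velocity relative to the air = (-41.240, -68.096) km/h; the air relative to ground = (0.000, -76.450) km/h.
Velocity relative to ground = (-41.240, -68.096) + (0.000, -76.450) = (-41.240, -144.546) km/h.
Bearing = atan2(-41.24, -144.55) = 195.92° clockwise from north.

196°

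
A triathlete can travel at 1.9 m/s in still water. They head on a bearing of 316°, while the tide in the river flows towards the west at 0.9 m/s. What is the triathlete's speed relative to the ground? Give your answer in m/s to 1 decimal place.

2.6 m/s

Taking east as x and north as y: velocity relative to the water = (-1.320, 1.367) m/s; the water relative to ground = (-0.900, 0.000) m/s.
Velocity relative to ground = (-1.320, 1.367) + (-0.900, 0.000) = (-2.220, 1.367) m/s.
Speed = |(-2.220, 1.367)| = 2.607 m/s.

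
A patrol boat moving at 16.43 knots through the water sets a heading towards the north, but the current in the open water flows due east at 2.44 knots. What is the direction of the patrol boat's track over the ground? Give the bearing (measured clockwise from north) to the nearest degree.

008°

Taking east as x and north as y: velocity relative to the water = (0.000, 16.430) knots; the water relative to ground = (2.440, 0.000) knots.
Velocity relative to ground = (0.000, 16.430) + (2.440, 0.000) = (2.440, 16.430) knots.
Bearing = atan2(2.44, 16.43) = 8.45° clockwise from north.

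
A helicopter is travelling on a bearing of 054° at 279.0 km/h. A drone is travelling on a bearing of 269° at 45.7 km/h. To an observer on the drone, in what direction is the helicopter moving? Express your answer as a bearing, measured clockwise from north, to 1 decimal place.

Taking east as x and north as y: helicopter velocity = (225.716, 163.992) km/h; drone velocity = (-45.693, -0.798) km/h.
Velocity of helicopter relative to drone = (225.716, 163.992) − (-45.693, -0.798) = (271.409, 164.790) km/h.
Bearing = atan2(271.41, 164.79) = 58.74° clockwise from north.

058.7°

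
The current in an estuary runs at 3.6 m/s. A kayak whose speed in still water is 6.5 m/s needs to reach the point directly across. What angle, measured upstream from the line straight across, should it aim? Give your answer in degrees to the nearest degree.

To cancel the current, the upstream component of the kayak's velocity must equal the flow: 6.5 sin θ = 3.6.
sin θ = 3.6 / 6.5 = 0.5538.
θ = arcsin(0.5538) = 33.631°.

34°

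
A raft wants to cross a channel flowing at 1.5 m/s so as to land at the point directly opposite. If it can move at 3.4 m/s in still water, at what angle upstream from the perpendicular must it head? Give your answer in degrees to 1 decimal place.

To cancel the current, the upstream component of the raft's velocity must equal the flow: 3.4 sin θ = 1.5.
sin θ = 1.5 / 3.4 = 0.4412.
θ = arcsin(0.4412) = 26.179°.

26.2°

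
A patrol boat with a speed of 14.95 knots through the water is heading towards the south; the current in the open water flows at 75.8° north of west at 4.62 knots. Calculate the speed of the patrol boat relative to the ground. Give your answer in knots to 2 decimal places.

Taking east as x and north as y: velocity relative to the water = (0.000, -14.950) knots; the water relative to ground = (-1.133, 4.479) knots.
Velocity relative to ground = (0.000, -14.950) + (-1.133, 4.479) = (-1.133, -10.471) knots.
Speed = |(-1.133, -10.471)| = 10.532 knots.

10.53 knots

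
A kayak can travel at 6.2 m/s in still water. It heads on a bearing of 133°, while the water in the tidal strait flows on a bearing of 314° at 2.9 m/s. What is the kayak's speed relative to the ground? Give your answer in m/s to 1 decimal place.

Taking east as x and north as y: velocity relative to the water = (4.534, -4.228) m/s; the water relative to ground = (-2.086, 2.015) m/s.
Velocity relative to ground = (4.534, -4.228) + (-2.086, 2.015) = (2.448, -2.214) m/s.
Speed = |(2.448, -2.214)| = 3.301 m/s.

3.3 m/s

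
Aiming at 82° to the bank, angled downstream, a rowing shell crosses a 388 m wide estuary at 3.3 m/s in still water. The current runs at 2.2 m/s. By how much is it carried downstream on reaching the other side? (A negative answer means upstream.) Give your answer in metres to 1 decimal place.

Perpendicular speed = 3.268 m/s; crossing time = 388 / 3.268 = 118.731 s.
Net downstream speed = 2.659 m/s.
Drift = 2.659 × 118.731 = 315.739 m (downstream).

315.7 m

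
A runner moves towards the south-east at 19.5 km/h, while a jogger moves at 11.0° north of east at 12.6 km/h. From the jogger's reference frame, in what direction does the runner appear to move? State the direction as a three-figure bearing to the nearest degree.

Taking east as x and north as y: runner velocity = (13.789, -13.789) km/h; jogger velocity = (12.369, 2.404) km/h.
Velocity of runner relative to jogger = (13.789, -13.789) − (12.369, 2.404) = (1.420, -16.193) km/h.
Bearing = atan2(1.42, -16.19) = 174.99° clockwise from north.

175°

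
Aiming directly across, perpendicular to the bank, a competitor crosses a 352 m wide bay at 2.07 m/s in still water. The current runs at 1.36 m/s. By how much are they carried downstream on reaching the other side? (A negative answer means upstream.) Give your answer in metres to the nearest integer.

Perpendicular speed = 2.070 m/s; crossing time = 352 / 2.070 = 170.048 s.
Net downstream speed = 1.360 m/s.
Drift = 1.360 × 170.048 = 231.266 m (downstream).

231 m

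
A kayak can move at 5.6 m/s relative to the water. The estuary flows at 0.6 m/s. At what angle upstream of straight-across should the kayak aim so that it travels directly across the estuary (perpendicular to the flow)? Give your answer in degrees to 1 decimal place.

6.2°

To cancel the current, the upstream component of the kayak's velocity must equal the flow: 5.6 sin θ = 0.6.
sin θ = 0.6 / 5.6 = 0.1071.
θ = arcsin(0.1071) = 6.151°.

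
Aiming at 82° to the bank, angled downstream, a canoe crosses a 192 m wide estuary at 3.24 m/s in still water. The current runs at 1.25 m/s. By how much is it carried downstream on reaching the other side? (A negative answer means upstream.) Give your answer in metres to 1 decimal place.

Perpendicular speed = 3.208 m/s; crossing time = 192 / 3.208 = 59.842 s.
Net downstream speed = 1.701 m/s.
Drift = 1.701 × 59.842 = 101.786 m (downstream).

101.8 m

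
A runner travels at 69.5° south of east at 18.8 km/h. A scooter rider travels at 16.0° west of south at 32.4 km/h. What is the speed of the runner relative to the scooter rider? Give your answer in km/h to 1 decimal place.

Taking east as x and north as y: runner velocity = (6.584, -17.609) km/h; scooter rider velocity = (-8.931, -31.145) km/h.
Velocity of runner relative to scooter rider = (6.584, -17.609) − (-8.931, -31.145) = (15.515, 13.535) km/h.
Magnitude = |(15.515, 13.535)| = 20.589 km/h.

20.6 km/h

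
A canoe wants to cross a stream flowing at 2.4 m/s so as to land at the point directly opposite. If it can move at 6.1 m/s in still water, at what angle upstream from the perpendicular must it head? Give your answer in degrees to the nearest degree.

23°

To cancel the current, the upstream component of the canoe's velocity must equal the flow: 6.1 sin θ = 2.4.
sin θ = 2.4 / 6.1 = 0.3934.
θ = arcsin(0.3934) = 23.169°.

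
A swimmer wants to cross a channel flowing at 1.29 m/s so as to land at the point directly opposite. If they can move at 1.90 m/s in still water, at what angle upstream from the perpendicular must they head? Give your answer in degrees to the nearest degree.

To cancel the current, the upstream component of the swimmer's velocity must equal the flow: 1.90 sin θ = 1.29.
sin θ = 1.29 / 1.90 = 0.6789.
θ = arcsin(0.6789) = 42.761°.

43°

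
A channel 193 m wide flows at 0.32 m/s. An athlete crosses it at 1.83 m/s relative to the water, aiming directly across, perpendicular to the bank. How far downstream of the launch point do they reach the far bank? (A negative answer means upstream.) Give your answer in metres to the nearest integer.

Perpendicular speed = 1.830 m/s; crossing time = 193 / 1.830 = 105.464 s.
Net downstream speed = 0.320 m/s.
Drift = 0.320 × 105.464 = 33.749 m (downstream).

34 m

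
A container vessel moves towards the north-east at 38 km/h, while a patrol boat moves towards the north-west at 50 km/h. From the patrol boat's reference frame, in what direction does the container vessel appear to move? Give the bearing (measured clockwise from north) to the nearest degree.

Taking east as x and north as y: container vessel velocity = (26.870, 26.870) km/h; patrol boat velocity = (-35.355, 35.355) km/h.
Velocity of container vessel relative to patrol boat = (26.870, 26.870) − (-35.355, 35.355) = (62.225, -8.485) km/h.
Bearing = atan2(62.23, -8.49) = 97.77° clockwise from north.

098°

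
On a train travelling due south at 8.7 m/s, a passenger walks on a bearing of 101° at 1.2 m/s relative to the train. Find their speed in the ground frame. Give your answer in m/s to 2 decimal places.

Taking east as x and north as y: train velocity = (0.000, -8.700) m/s; passenger velocity relative to train = (1.178, -0.229) m/s.
Velocity relative to ground = (0.000, -8.700) + (1.178, -0.229) = (1.178, -8.929) m/s.
Speed = |(1.178, -8.929)| = 9.006 m/s.

9.01 m/s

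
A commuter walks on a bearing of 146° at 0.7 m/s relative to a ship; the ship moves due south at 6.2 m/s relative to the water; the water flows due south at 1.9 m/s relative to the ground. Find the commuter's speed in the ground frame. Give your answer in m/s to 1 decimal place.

8.7 m/s

In east/north components (m/s): commuter relative to ship = (0.391, -0.580); ship relative to water = (0.000, -6.200); water relative to ground = (0.000, -1.900).
Sum = (0.391, -8.680) m/s.
Speed = |(0.391, -8.680)| = 8.689 m/s.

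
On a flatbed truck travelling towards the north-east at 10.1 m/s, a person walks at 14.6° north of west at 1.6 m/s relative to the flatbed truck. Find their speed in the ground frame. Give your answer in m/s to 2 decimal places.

9.39 m/s

Taking east as x and north as y: flatbed truck velocity = (7.142, 7.142) m/s; person velocity relative to flatbed truck = (-1.548, 0.403) m/s.
Velocity relative to ground = (7.142, 7.142) + (-1.548, 0.403) = (5.593, 7.545) m/s.
Speed = |(5.593, 7.545)| = 9.392 m/s.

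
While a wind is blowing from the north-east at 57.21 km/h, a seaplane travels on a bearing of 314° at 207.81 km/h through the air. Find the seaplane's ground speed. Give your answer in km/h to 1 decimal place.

Taking east as x and north as y: velocity relative to the air = (-149.486, 144.357) km/h; the air relative to ground = (-40.454, -40.454) km/h.
Velocity relative to ground = (-149.486, 144.357) + (-40.454, -40.454) = (-189.940, 103.903) km/h.
Speed = |(-189.940, 103.903)| = 216.502 km/h.

216.5 km/h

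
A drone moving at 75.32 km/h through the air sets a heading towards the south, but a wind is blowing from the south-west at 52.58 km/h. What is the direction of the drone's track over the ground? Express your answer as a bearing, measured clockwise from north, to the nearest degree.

Taking east as x and north as y: velocity relative to the air = (0.000, -75.320) km/h; the air relative to ground = (37.180, 37.180) km/h.
Velocity relative to ground = (0.000, -75.320) + (37.180, 37.180) = (37.180, -38.140) km/h.
Bearing = atan2(37.18, -38.14) = 135.73° clockwise from north.

136°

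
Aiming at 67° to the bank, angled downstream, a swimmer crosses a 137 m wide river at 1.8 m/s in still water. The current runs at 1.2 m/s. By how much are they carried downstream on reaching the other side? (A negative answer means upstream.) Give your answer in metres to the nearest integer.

157 m

Perpendicular speed = 1.657 m/s; crossing time = 137 / 1.657 = 82.684 s.
Net downstream speed = 1.903 m/s.
Drift = 1.903 × 82.684 = 157.374 m (downstream).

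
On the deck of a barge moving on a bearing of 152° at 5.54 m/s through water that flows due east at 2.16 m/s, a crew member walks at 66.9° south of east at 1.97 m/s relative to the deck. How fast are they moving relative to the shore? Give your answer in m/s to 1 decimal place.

8.7 m/s

In east/north components (m/s): crew member relative to barge = (0.773, -1.812); barge relative to water = (2.601, -4.892); water relative to ground = (2.160, 0.000).
Sum = (5.534, -6.704) m/s.
Speed = |(5.534, -6.704)| = 8.693 m/s.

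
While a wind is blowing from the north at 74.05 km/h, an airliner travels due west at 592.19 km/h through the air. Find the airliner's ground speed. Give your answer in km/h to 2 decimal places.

596.80 km/h

Taking east as x and north as y: velocity relative to the air = (-592.190, 0.000) km/h; the air relative to ground = (0.000, -74.050) km/h.
Velocity relative to ground = (-592.190, 0.000) + (0.000, -74.050) = (-592.190, -74.050) km/h.
Speed = |(-592.190, -74.050)| = 596.802 km/h.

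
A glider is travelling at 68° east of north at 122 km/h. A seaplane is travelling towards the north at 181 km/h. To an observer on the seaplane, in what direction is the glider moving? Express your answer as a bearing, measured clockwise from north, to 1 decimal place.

Taking east as x and north as y: glider velocity = (113.116, 45.702) km/h; seaplane velocity = (0.000, 181.000) km/h.
Velocity of glider relative to seaplane = (113.116, 45.702) − (0.000, 181.000) = (113.116, -135.298) km/h.
Bearing = atan2(113.12, -135.30) = 140.10° clockwise from north.

140.1°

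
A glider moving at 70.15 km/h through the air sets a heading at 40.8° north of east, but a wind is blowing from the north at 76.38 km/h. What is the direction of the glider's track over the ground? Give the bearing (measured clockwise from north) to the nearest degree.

120°

Taking east as x and north as y: velocity relative to the air = (53.103, 45.837) km/h; the air relative to ground = (0.000, -76.380) km/h.
Velocity relative to ground = (53.103, 45.837) + (0.000, -76.380) = (53.103, -30.543) km/h.
Bearing = atan2(53.10, -30.54) = 119.91° clockwise from north.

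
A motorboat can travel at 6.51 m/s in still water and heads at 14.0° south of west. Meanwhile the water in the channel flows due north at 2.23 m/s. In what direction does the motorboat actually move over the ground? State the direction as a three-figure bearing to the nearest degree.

Taking east as x and north as y: velocity relative to the water = (-6.317, -1.575) m/s; the water relative to ground = (0.000, 2.230) m/s.
Velocity relative to ground = (-6.317, -1.575) + (0.000, 2.230) = (-6.317, 0.655) m/s.
Bearing = atan2(-6.32, 0.66) = 275.92° clockwise from north.

276°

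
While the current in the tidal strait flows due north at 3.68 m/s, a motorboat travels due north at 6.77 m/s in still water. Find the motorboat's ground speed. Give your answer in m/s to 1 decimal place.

Taking east as x and north as y: velocity relative to the water = (0.000, 6.770) m/s; the water relative to ground = (0.000, 3.680) m/s.
Velocity relative to ground = (0.000, 6.770) + (0.000, 3.680) = (0.000, 10.450) m/s.
Speed = |(0.000, 10.450)| = 10.450 m/s.

10.5 m/s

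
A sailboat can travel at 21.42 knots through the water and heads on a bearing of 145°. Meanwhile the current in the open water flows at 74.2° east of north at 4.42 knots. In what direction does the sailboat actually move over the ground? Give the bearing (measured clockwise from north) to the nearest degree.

135°

Taking east as x and north as y: velocity relative to the water = (12.286, -17.546) knots; the water relative to ground = (4.253, 1.203) knots.
Velocity relative to ground = (12.286, -17.546) + (4.253, 1.203) = (16.539, -16.343) knots.
Bearing = atan2(16.54, -16.34) = 134.66° clockwise from north.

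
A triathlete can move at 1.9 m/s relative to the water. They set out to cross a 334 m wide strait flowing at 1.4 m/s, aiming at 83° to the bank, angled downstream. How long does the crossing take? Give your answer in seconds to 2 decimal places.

177.11 s

The component of the triathlete's velocity perpendicular to the bank is 1.9 × sin 83° = 1.886 m/s.
The flow acts along the bank and has no component across it.
Time = 334 / 1.886 = 177.110 s.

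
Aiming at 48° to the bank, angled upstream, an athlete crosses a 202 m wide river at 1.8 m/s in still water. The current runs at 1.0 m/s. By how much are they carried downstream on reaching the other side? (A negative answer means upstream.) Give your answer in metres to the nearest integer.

-31 m

Perpendicular speed = 1.338 m/s; crossing time = 202 / 1.338 = 151.010 s.
Net downstream speed = -0.204 m/s.
Drift = -0.204 × 151.010 = -30.872 m (upstream).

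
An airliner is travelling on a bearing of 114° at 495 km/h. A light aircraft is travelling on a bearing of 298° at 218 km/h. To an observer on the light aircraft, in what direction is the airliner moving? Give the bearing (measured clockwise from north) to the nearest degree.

Taking east as x and north as y: airliner velocity = (452.205, -201.335) km/h; light aircraft velocity = (-192.483, 102.345) km/h.
Velocity of airliner relative to light aircraft = (452.205, -201.335) − (-192.483, 102.345) = (644.688, -303.679) km/h.
Bearing = atan2(644.69, -303.68) = 115.22° clockwise from north.

115°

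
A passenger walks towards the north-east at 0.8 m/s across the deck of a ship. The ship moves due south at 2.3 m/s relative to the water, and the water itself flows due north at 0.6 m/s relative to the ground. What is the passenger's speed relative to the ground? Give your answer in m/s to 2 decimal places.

In east/north components (m/s): passenger relative to ship = (0.566, 0.566); ship relative to water = (0.000, -2.300); water relative to ground = (0.000, 0.600).
Sum = (0.566, -1.134) m/s.
Speed = |(0.566, -1.134)| = 1.268 m/s.

1.27 m/s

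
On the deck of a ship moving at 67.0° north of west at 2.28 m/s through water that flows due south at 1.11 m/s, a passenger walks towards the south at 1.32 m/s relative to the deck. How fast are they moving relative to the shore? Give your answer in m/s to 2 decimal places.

In east/north components (m/s): passenger relative to ship = (0.000, -1.320); ship relative to water = (-0.891, 2.099); water relative to ground = (0.000, -1.110).
Sum = (-0.891, -0.331) m/s.
Speed = |(-0.891, -0.331)| = 0.950 m/s.

0.95 m/s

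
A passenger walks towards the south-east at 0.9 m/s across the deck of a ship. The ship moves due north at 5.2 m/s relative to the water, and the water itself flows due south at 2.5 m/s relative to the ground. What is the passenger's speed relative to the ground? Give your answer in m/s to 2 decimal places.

In east/north components (m/s): passenger relative to ship = (0.636, -0.636); ship relative to water = (0.000, 5.200); water relative to ground = (0.000, -2.500).
Sum = (0.636, 2.064) m/s.
Speed = |(0.636, 2.064)| = 2.160 m/s.

2.16 m/s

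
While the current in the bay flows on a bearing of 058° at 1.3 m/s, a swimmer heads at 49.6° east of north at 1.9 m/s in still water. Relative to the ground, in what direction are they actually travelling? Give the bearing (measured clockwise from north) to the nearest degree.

053°

Taking east as x and north as y: velocity relative to the water = (1.447, 1.231) m/s; the water relative to ground = (1.102, 0.689) m/s.
Velocity relative to ground = (1.447, 1.231) + (1.102, 0.689) = (2.549, 1.920) m/s.
Bearing = atan2(2.55, 1.92) = 53.01° clockwise from north.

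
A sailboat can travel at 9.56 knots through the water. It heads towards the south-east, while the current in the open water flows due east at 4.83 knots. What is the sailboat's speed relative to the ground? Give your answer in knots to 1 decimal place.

13.4 knots

Taking east as x and north as y: velocity relative to the water = (6.760, -6.760) knots; the water relative to ground = (4.830, 0.000) knots.
Velocity relative to ground = (6.760, -6.760) + (4.830, 0.000) = (11.590, -6.760) knots.
Speed = |(11.590, -6.760)| = 13.417 knots.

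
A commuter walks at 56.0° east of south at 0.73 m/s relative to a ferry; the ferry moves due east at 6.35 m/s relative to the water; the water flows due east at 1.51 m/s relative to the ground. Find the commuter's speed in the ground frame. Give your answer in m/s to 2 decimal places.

8.48 m/s

In east/north components (m/s): commuter relative to ferry = (0.605, -0.408); ferry relative to water = (6.350, 0.000); water relative to ground = (1.510, 0.000).
Sum = (8.465, -0.408) m/s.
Speed = |(8.465, -0.408)| = 8.475 m/s.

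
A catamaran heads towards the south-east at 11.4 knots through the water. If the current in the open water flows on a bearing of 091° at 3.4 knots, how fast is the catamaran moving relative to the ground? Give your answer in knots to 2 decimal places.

Taking east as x and north as y: velocity relative to the water = (8.061, -8.061) knots; the water relative to ground = (3.399, -0.059) knots.
Velocity relative to ground = (8.061, -8.061) + (3.399, -0.059) = (11.460, -8.120) knots.
Speed = |(11.460, -8.120)| = 14.046 knots.

14.05 knots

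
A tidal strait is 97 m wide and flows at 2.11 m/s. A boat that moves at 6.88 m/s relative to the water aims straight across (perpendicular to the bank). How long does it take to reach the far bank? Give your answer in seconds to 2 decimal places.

14.10 s

The component of the boat's velocity perpendicular to the bank is 6.88 m/s.
Only the cross-stream component determines the crossing time; the current contributes nothing perpendicular to the bank.
Time = 97 / 6.880 = 14.099 s.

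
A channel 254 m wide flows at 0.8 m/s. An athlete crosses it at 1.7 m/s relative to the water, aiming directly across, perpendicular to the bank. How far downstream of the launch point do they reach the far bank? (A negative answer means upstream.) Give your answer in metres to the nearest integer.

120 m

Perpendicular speed = 1.700 m/s; crossing time = 254 / 1.700 = 149.412 s.
Net downstream speed = 0.800 m/s.
Drift = 0.800 × 149.412 = 119.529 m (downstream).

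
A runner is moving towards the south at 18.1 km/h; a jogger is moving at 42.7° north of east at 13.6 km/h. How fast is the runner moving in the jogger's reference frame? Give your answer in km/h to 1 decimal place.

Taking east as x and north as y: runner velocity = (0.000, -18.100) km/h; jogger velocity = (9.995, 9.223) km/h.
Velocity of runner relative to jogger = (0.000, -18.100) − (9.995, 9.223) = (-9.995, -27.323) km/h.
Magnitude = |(-9.995, -27.323)| = 29.094 km/h.

29.1 km/h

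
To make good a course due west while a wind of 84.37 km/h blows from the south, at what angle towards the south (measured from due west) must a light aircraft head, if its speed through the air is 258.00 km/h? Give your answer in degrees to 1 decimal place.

The wind pushes perpendicular to the desired track; the heading must have a component into the wind equal to 84.37 km/h: 258.00 sin θ = 84.37.
sin θ = 0.3270, so θ = 19.088°.

19.1°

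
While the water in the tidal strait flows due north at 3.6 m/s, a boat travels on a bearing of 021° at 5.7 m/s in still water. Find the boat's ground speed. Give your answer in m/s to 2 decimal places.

Taking east as x and north as y: velocity relative to the water = (2.043, 5.321) m/s; the water relative to ground = (0.000, 3.600) m/s.
Velocity relative to ground = (2.043, 5.321) + (0.000, 3.600) = (2.043, 8.921) m/s.
Speed = |(2.043, 8.921)| = 9.152 m/s.

9.15 m/s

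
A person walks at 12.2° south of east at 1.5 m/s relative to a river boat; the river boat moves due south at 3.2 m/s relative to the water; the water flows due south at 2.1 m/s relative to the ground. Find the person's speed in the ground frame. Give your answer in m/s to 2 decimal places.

5.81 m/s

In east/north components (m/s): person relative to river boat = (1.466, -0.317); river boat relative to water = (0.000, -3.200); water relative to ground = (0.000, -2.100).
Sum = (1.466, -5.617) m/s.
Speed = |(1.466, -5.617)| = 5.805 m/s.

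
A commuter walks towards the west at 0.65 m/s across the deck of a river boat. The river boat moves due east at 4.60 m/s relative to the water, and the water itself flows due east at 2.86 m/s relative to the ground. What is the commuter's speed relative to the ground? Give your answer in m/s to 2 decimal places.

In east/north components (m/s): commuter relative to river boat = (-0.650, 0.000); river boat relative to water = (4.600, 0.000); water relative to ground = (2.860, 0.000).
Sum = (6.810, 0.000) m/s.
Speed = |(6.810, 0.000)| = 6.810 m/s.

6.81 m/s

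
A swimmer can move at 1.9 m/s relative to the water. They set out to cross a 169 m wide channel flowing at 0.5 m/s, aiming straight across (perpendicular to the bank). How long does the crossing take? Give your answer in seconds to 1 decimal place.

88.9 s

The component of the swimmer's velocity perpendicular to the bank is 1.9 m/s.
The current is parallel to the bank, so it does not affect the crossing time.
Time = 169 / 1.900 = 88.947 s.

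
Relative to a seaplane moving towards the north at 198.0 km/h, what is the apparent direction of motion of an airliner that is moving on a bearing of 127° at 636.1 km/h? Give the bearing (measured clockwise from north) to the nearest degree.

Taking east as x and north as y: airliner velocity = (508.012, -382.815) km/h; seaplane velocity = (0.000, 198.000) km/h.
Velocity of airliner relative to seaplane = (508.012, -382.815) − (0.000, 198.000) = (508.012, -580.815) km/h.
Bearing = atan2(508.01, -580.81) = 138.83° clockwise from north.

139°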